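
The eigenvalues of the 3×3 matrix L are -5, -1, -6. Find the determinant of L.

-30

det(L) is the product of the eigenvalues: (-5) · (-1) · (-6) = -30.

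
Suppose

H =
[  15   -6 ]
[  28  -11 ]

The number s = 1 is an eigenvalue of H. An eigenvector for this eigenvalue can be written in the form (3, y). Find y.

7

We need (H - 1I)v = 0.
H - 1I = [[14, -6], [28, -12]].
Row 1: (14)·3 + (-6)·y = 0
Row 2: (28)·3 + (-12)·y = 0
Solving gives y = 7.
Check: H·(3, 7) = (3, 7) = 1·(3, 7).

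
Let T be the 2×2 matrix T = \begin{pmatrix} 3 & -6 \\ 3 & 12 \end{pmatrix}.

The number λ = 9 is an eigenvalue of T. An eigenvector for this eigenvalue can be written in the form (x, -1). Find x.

1

We need (T - 9I)v = 0.
T - 9I = [[-6, -6], [3, 3]].
Row 1: (-6)·x + (-6)·-1 = 0
Row 2: (3)·x + (3)·-1 = 0
Solving gives x = 1.
Check: T·(1, -1) = (9, -9) = 9·(1, -1).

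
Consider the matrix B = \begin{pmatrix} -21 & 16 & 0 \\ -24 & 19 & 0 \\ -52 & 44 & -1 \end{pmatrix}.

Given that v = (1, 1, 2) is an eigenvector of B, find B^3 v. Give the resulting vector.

First find the eigenvalue: Bv = (-5, -5, -10) = -5·(1, 1, 2), so λ = -5.
Then B^3 v = λ^3·v = (-5)^3·(1, 1, 2) = -125·(1, 1, 2) = (-125, -125, -250).

(-125, -125, -250)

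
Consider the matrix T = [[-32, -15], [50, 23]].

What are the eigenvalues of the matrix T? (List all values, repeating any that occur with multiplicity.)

det(T - lambda·I) = (-32 - lambda)(23 - lambda) - (-15)·(50) = lambda^2 + 9·lambda + 14.
This factors as (lambda + 7)·(lambda + 2) = 0.
Eigenvalues: -7, -2.

-7, -2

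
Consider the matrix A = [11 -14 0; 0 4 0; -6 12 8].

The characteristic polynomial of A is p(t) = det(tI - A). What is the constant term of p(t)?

p(t) = t^3 - 23t^2 + 164t - 352.
The constant term is -352.

-352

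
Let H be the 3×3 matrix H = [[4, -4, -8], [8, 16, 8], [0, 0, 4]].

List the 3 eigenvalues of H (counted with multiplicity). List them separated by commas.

4, 8, 12

Compute the characteristic polynomial p(lambda) = det(lambda·I - H).
Expanding along the first row, p(lambda) = lambda^3 - 24·lambda^2 + 176·lambda - 384.
Since p(12) = 0, lambda = 12 is a root.
Dividing by (lambda - 12) leaves lambda^2 - 12·lambda + 32.
The quadratic factors as (lambda - 4)·(lambda - 8).
Eigenvalues: 4, 8, 12.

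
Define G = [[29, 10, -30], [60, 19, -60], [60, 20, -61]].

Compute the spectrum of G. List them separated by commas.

Compute the characteristic polynomial p(λ) = det(λI - G).
Expanding along the first row, p(λ) = λ^3 + 13λ^2 + 23λ + 11.
Try λ = -1: p(-1) = 0, so -1 is a root.
Factor out (λ + 1): p(λ) = (λ + 1)·(λ^2 + 12λ + 11).
The quadratic factors as (λ + 11)·(λ + 1).
Eigenvalues: -11, -1, -1.

-11, -1, -1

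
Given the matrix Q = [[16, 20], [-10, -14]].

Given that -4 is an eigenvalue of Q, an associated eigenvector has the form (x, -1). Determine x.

1

We need (Q + 4I)v = 0.
Q + 4I = [[20, 20], [-10, -10]].
Row 1: (20)·x + (20)·-1 = 0
Row 2: (-10)·x + (-10)·-1 = 0
Solving gives x = 1.
Check: Q·(1, -1) = (-4, 4) = -4·(1, -1).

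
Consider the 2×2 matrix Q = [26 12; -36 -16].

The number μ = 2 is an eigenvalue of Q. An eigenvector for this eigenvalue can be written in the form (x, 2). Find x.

-1

We need (Q - 2I)v = 0.
Q - 2I = [[24, 12], [-36, -18]].
Row 1: (24)·x + (12)·2 = 0
Row 2: (-36)·x + (-18)·2 = 0
Solving gives x = -1.
Check: Q·(-1, 2) = (-2, 4) = 2·(-1, 2).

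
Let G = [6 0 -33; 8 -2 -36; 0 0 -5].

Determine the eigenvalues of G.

Compute the characteristic polynomial p(lambda) = det(lambda·I - G).
Expanding along the first row, p(lambda) = lambda^3 + lambda^2 - 32·lambda - 60.
Rational-root test: lambda = -2 gives p(-2) = 0.
Dividing by (lambda + 2) leaves lambda^2 - lambda - 30.
The quadratic factors as (lambda + 5)·(lambda - 6).
Eigenvalues: -5, -2, 6.

-5, -2, 6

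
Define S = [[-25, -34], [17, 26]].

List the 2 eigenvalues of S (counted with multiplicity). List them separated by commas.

-8, 9

det(S - tI) = (-25 - t)(26 - t) - (-34)·(17) = t^2 - t - 72.
This factors as (t + 8)·(t - 9) = 0.
Eigenvalues: -8, 9.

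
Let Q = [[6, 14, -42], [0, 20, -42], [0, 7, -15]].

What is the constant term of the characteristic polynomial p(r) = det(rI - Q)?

p(0) = det(0·I − Q) = det(−Q) = (−1)^3·det(Q).
det(Q) = -36, so p(0) = 36.

36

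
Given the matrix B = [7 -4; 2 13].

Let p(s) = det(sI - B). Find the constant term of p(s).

p(s) = s^2 - 20s + 99.
The constant term is 99.

99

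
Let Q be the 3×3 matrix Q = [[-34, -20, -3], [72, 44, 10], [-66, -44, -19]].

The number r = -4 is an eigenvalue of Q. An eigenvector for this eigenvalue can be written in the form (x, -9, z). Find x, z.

We need (Q + 4I)v = 0.
Q + 4I = [[-30, -20, -3], [72, 48, 10], [-66, -44, -15]].
Row 1: (-30)·x + (-20)·-9 + (-3)·z = 0
Row 2: (72)·x + (48)·-9 + (10)·z = 0
Row 3: (-66)·x + (-44)·-9 + (-15)·z = 0
Solving gives x = 6, z = 0.
Check: Q·(6, -9, 0) = (-24, 36, 0) = -4·(6, -9, 0).

6, 0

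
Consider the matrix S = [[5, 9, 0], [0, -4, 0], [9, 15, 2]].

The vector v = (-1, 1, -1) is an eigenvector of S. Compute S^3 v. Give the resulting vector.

First find the eigenvalue: Sv = (4, -4, 4) = -4·(-1, 1, -1), so λ = -4.
Then S^3 v = λ^3·v = (-4)^3·(-1, 1, -1) = -64·(-1, 1, -1) = (64, -64, 64).

(64, -64, 64)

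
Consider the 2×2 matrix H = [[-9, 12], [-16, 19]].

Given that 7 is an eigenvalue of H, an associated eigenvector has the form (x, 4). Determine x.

3

We need (H - 7I)v = 0.
H - 7I = [[-16, 12], [-16, 12]].
Row 1: (-16)·x + (12)·4 = 0
Row 2: (-16)·x + (12)·4 = 0
Solving gives x = 3.
Check: H·(3, 4) = (21, 28) = 7·(3, 4).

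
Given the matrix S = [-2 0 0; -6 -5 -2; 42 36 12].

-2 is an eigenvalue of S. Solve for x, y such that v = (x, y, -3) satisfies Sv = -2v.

We need (S + 2I)v = 0.
S + 2I = [[0, 0, 0], [-6, -3, -2], [42, 36, 14]].
Row 1: (0)·x + (0)·y + (0)·-3 = 0
Row 2: (-6)·x + (-3)·y + (-2)·-3 = 0
Row 3: (42)·x + (36)·y + (14)·-3 = 0
Solving gives x = 1, y = 0.
Check: S·(1, 0, -3) = (-2, 0, 6) = -2·(1, 0, -3).

1, 0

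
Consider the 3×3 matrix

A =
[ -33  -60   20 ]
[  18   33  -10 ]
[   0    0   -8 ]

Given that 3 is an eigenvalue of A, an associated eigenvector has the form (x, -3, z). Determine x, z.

5, 0

We need (A - 3I)v = 0.
A - 3I = [[-36, -60, 20], [18, 30, -10], [0, 0, -11]].
Row 1: (-36)·x + (-60)·-3 + (20)·z = 0
Row 2: (18)·x + (30)·-3 + (-10)·z = 0
Row 3: (0)·x + (0)·-3 + (-11)·z = 0
Solving gives x = 5, z = 0.
Check: A·(5, -3, 0) = (15, -9, 0) = 3·(5, -3, 0).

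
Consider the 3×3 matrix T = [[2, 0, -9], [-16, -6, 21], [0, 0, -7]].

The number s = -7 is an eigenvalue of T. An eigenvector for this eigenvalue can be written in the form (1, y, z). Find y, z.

We need (T + 7I)v = 0.
T + 7I = [[9, 0, -9], [-16, 1, 21], [0, 0, 0]].
Row 1: (9)·1 + (0)·y + (-9)·z = 0
Row 2: (-16)·1 + (1)·y + (21)·z = 0
Row 3: (0)·1 + (0)·y + (0)·z = 0
Solving gives y = -5, z = 1.
Check: T·(1, -5, 1) = (-7, 35, -7) = -7·(1, -5, 1).

-5, 1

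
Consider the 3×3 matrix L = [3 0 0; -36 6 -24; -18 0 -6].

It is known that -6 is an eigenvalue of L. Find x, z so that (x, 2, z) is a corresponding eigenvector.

0, 1

We need (L + 6I)v = 0.
L + 6I = [[9, 0, 0], [-36, 12, -24], [-18, 0, 0]].
Row 1: (9)·x + (0)·2 + (0)·z = 0
Row 2: (-36)·x + (12)·2 + (-24)·z = 0
Row 3: (-18)·x + (0)·2 + (0)·z = 0
Solving gives x = 0, z = 1.
Check: L·(0, 2, 1) = (0, -12, -6) = -6·(0, 2, 1).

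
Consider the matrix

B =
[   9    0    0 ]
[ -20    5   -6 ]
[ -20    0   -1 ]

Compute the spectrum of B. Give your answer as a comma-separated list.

-1, 5, 9

The characteristic polynomial is p(λ) = det(λI - B).
Expanding the 3×3 determinant: p(λ) = λ^3 - 13λ^2 + 31λ + 45.
Try λ = 5: p(5) = 0, so 5 is a root.
Factor out (λ - 5): p(λ) = (λ - 5)·(λ^2 - 8λ - 9).
The quadratic factors as (λ + 1)·(λ - 9).
Eigenvalues: -1, 5, 9.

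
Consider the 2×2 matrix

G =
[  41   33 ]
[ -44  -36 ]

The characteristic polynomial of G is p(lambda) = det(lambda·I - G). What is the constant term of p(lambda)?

-24

p(lambda) = lambda^2 - 5·lambda - 24.
The constant term is -24.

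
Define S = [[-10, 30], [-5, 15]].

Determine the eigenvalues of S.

0, 5

det(S - λI) = (-10 - λ)(15 - λ) - (30)·(-5) = λ^2 - 5λ.
This factors as λ·(λ - 5) = 0.
Eigenvalues: 0, 5.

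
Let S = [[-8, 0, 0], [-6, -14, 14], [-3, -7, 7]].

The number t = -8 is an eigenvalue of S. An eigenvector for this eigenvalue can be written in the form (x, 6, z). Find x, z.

We need (S + 8I)v = 0.
S + 8I = [[0, 0, 0], [-6, -6, 14], [-3, -7, 15]].
Row 1: (0)·x + (0)·6 + (0)·z = 0
Row 2: (-6)·x + (-6)·6 + (14)·z = 0
Row 3: (-3)·x + (-7)·6 + (15)·z = 0
Solving gives x = 1, z = 3.
Check: S·(1, 6, 3) = (-8, -48, -24) = -8·(1, 6, 3).

1, 3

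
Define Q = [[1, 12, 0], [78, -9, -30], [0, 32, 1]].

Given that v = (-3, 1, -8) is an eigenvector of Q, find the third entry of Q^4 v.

First find the eigenvalue: Qv = (9, -3, 24) = -3·(-3, 1, -8), so λ = -3.
Then Q^4 v = λ^4·v = (-3)^4·(-3, 1, -8) = 81·(-3, 1, -8) = (-243, 81, -648).

-648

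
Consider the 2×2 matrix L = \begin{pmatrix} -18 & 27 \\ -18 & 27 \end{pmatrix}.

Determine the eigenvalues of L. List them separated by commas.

0, 9

det(L - lambda·I) = (-18 - lambda)(27 - lambda) - (27)·(-18) = lambda^2 - 9·lambda.
This factors as lambda·(lambda - 9) = 0.
Eigenvalues: 0, 9.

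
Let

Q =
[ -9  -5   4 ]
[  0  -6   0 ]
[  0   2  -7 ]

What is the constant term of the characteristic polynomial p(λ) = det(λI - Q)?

p(0) = det(0·I − Q) = det(−Q) = (−1)^3·det(Q).
det(Q) = -378, so p(0) = 378.

378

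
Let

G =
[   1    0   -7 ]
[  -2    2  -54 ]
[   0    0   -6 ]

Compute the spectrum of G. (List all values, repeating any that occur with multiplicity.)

Compute the characteristic polynomial p(μ) = det(μI - G).
Expanding the 3×3 determinant: p(μ) = μ^3 + 3μ^2 - 16μ + 12.
Try μ = 1: p(1) = 0, so 1 is a root.
Factor out (μ - 1): p(μ) = (μ - 1)·(μ^2 + 4μ - 12).
The quadratic factors as (μ + 6)·(μ - 2).
Eigenvalues: -6, 1, 2.

-6, 1, 2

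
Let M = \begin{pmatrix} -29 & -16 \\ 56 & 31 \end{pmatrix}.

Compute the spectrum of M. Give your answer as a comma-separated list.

det(M - μI) = (-29 - μ)(31 - μ) - (-16)·(56) = μ^2 - 2μ - 3.
This factors as (μ + 1)·(μ - 3) = 0.
Eigenvalues: -1, 3.

-1, 3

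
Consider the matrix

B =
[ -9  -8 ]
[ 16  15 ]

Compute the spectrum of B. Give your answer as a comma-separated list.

det(B - μI) = (-9 - μ)(15 - μ) - (-8)·(16) = μ^2 - 6μ - 7.
This factors as (μ + 1)·(μ - 7) = 0.
Eigenvalues: -1, 7.

-1, 7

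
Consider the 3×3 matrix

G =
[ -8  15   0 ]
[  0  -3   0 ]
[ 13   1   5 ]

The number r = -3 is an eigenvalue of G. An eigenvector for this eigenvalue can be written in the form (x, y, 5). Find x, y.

We need (G + 3I)v = 0.
G + 3I = [[-5, 15, 0], [0, 0, 0], [13, 1, 8]].
Row 1: (-5)·x + (15)·y + (0)·5 = 0
Row 2: (0)·x + (0)·y + (0)·5 = 0
Row 3: (13)·x + (1)·y + (8)·5 = 0
Solving gives x = -3, y = -1.
Check: G·(-3, -1, 5) = (9, 3, -15) = -3·(-3, -1, 5).

-3, -1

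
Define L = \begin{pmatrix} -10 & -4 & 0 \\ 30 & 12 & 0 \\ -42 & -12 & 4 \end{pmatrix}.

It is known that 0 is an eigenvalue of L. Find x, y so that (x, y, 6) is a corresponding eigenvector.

2, -5

We need (L)v = 0.
L = [[-10, -4, 0], [30, 12, 0], [-42, -12, 4]].
Row 1: (-10)·x + (-4)·y + (0)·6 = 0
Row 2: (30)·x + (12)·y + (0)·6 = 0
Row 3: (-42)·x + (-12)·y + (4)·6 = 0
Solving gives x = 2, y = -5.
Check: L·(2, -5, 6) = (0, 0, 0) = 0·(2, -5, 6).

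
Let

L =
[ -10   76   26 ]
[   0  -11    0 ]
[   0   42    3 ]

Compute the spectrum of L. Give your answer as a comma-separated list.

-11, -10, 3

Set up det(λI - L) = 0.
Cofactor expansion gives p(λ) = λ^3 + 18λ^2 + 47λ - 330.
Rational-root test: λ = -11 gives p(-11) = 0.
Factor out (λ + 11): p(λ) = (λ + 11)·(λ^2 + 7λ - 30).
The quadratic factors as (λ + 10)·(λ - 3).
Eigenvalues: -11, -10, 3.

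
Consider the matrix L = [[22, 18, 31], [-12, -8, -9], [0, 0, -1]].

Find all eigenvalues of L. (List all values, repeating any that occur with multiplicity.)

-1, 4, 10

Set up det(λI - L) = 0.
Expanding along the first row, p(λ) = λ^3 - 13λ^2 + 26λ + 40.
Try λ = 4: p(4) = 0, so 4 is a root.
Dividing by (λ - 4) leaves λ^2 - 9λ - 10.
The quadratic factors as (λ + 1)·(λ - 10).
Eigenvalues: -1, 4, 10.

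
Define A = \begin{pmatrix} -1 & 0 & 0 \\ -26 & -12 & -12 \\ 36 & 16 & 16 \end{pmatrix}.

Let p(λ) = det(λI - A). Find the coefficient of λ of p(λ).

p(λ) = λ^3 - 3λ^2 - 4λ.
The coefficient of λ is -4.

-4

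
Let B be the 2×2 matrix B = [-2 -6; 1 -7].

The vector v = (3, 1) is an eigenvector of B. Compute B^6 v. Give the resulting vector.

(12288, 4096)

First find the eigenvalue: Bv = (-12, -4) = -4·(3, 1), so λ = -4.
Then B^6 v = λ^6·v = (-4)^6·(3, 1) = 4096·(3, 1) = (12288, 4096).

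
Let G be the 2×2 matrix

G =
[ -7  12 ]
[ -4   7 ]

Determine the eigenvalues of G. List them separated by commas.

-1, 1

det(G - λI) = (-7 - λ)(7 - λ) - (12)·(-4) = λ^2 - 1.
This factors as (λ + 1)·(λ - 1) = 0.
Eigenvalues: -1, 1.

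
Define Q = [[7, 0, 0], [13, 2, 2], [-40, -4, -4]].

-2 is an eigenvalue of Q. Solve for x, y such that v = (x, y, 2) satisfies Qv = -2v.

0, -1

We need (Q + 2I)v = 0.
Q + 2I = [[9, 0, 0], [13, 4, 2], [-40, -4, -2]].
Row 1: (9)·x + (0)·y + (0)·2 = 0
Row 2: (13)·x + (4)·y + (2)·2 = 0
Row 3: (-40)·x + (-4)·y + (-2)·2 = 0
Solving gives x = 0, y = -1.
Check: Q·(0, -1, 2) = (0, 2, -4) = -2·(0, -1, 2).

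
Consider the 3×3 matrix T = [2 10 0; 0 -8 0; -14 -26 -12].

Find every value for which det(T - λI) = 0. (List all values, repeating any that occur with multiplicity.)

Set up det(λI - T) = 0.
Expanding the 3×3 determinant: p(λ) = λ^3 + 18λ^2 + 56λ - 192.
Since p(-8) = 0, λ = -8 is a root.
Dividing by (λ + 8) leaves λ^2 + 10λ - 24.
The quadratic factors as (λ + 12)·(λ - 2).
Eigenvalues: -12, -8, 2.

-12, -8, 2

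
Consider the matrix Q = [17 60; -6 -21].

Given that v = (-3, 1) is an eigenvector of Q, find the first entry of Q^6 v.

First find the eigenvalue: Qv = (9, -3) = -3·(-3, 1), so λ = -3.
Then Q^6 v = λ^6·v = (-3)^6·(-3, 1) = 729·(-3, 1) = (-2187, 729).

-2187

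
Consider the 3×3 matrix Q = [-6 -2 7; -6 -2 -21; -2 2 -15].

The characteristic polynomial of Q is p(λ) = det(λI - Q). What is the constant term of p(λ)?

p(λ) = λ^3 + 23λ^2 + 176λ + 448.
The constant term is 448.

448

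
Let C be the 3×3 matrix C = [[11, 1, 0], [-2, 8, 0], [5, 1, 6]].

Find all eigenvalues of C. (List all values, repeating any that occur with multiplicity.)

The characteristic polynomial is p(s) = det(sI - C).
Cofactor expansion gives p(s) = s^3 - 25s^2 + 204s - 540.
Try s = 10: p(10) = 0, so 10 is a root.
Dividing by (s - 10) leaves s^2 - 15s + 54.
The quadratic factors as (s - 6)·(s - 9).
Eigenvalues: 6, 9, 10.

6, 9, 10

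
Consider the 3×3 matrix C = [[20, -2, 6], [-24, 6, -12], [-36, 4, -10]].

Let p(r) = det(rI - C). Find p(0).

-96

p(0) = det(0·I − C) = det(−C) = (−1)^3·det(C).
det(C) = 96, so p(0) = -96.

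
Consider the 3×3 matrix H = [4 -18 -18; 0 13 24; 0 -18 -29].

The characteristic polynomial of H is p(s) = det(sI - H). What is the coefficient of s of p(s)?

p(s) = s^3 + 12s^2 - 9s - 220.
The coefficient of s is -9.

-9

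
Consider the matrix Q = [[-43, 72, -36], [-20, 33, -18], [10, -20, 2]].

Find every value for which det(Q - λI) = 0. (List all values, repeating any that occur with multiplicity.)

-7, -3, 2

Set up det(lambda·I - Q) = 0.
Expanding along the first row, p(lambda) = lambda^3 + 8·lambda^2 + lambda - 42.
Try lambda = 2: p(2) = 0, so 2 is a root.
Dividing by (lambda - 2) leaves lambda^2 + 10·lambda + 21.
The quadratic factors as (lambda + 7)·(lambda + 3).
Eigenvalues: -7, -3, 2.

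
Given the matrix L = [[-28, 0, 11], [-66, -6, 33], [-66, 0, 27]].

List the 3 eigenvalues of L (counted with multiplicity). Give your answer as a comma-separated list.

Compute the characteristic polynomial p(s) = det(sI - L).
Expanding along the first row, p(s) = s^3 + 7s^2 - 24s - 180.
Rational-root test: s = 5 gives p(5) = 0.
Dividing by (s - 5) leaves s^2 + 12s + 36.
The quadratic factor is (s + 6)^2.
Eigenvalues: -6, -6, 5.

-6, -6, 5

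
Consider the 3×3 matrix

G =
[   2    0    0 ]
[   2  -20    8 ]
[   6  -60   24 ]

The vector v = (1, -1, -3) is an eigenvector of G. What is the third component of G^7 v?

-384

First find the eigenvalue: Gv = (2, -2, -6) = 2·(1, -1, -3), so λ = 2.
Then G^7 v = λ^7·v = 2^7·(1, -1, -3) = 128·(1, -1, -3) = (128, -128, -384).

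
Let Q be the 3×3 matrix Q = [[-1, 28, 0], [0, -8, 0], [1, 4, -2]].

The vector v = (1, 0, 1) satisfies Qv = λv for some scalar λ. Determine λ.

Compute Qv: Q·(1, 0, 1) = (-1, 0, -1).
Since Qv = λv, compare component 1: -1 = λ·1, so λ = -1.

-1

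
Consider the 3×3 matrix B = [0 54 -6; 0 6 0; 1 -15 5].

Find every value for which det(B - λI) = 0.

2, 3, 6

Set up det(lambda·I - B) = 0.
Expanding the 3×3 determinant: p(lambda) = lambda^3 - 11·lambda^2 + 36·lambda - 36.
Try lambda = 6: p(6) = 0, so 6 is a root.
Dividing by (lambda - 6) leaves lambda^2 - 5·lambda + 6.
The quadratic factors as (lambda - 2)·(lambda - 3).
Eigenvalues: 2, 3, 6.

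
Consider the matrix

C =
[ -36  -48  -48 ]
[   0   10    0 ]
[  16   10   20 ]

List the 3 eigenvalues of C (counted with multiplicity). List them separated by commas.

-12, -4, 10

Set up det(λI - C) = 0.
Cofactor expansion gives p(λ) = λ^3 + 6λ^2 - 112λ - 480.
Since p(10) = 0, λ = 10 is a root.
Dividing by (λ - 10) leaves λ^2 + 16λ + 48.
The quadratic factors as (λ + 12)·(λ + 4).
Eigenvalues: -12, -4, 10.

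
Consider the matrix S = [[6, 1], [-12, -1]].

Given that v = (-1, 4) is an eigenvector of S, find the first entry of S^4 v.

-16

First find the eigenvalue: Sv = (-2, 8) = 2·(-1, 4), so λ = 2.
Then S^4 v = λ^4·v = 2^4·(-1, 4) = 16·(-1, 4) = (-16, 64).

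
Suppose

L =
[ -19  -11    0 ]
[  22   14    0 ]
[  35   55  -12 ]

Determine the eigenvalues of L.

-12, -8, 3

The characteristic polynomial is p(λ) = det(λI - L).
Expanding the 3×3 determinant: p(λ) = λ^3 + 17λ^2 + 36λ - 288.
Try λ = -8: p(-8) = 0, so -8 is a root.
Factor out (λ + 8): p(λ) = (λ + 8)·(λ^2 + 9λ - 36).
The quadratic factors as (λ + 12)·(λ - 3).
Eigenvalues: -12, -8, 3.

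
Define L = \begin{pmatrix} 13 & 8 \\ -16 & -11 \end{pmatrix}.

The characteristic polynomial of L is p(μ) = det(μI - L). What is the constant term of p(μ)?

-15

p(μ) = μ^2 - 2μ - 15.
The constant term is -15.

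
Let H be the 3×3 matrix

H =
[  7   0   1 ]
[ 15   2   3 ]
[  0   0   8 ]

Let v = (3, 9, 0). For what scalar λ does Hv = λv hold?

7

Compute Hv: H·(3, 9, 0) = (21, 63, 0).
Since Hv = λv, compare component 1: 21 = λ·3, so λ = 7.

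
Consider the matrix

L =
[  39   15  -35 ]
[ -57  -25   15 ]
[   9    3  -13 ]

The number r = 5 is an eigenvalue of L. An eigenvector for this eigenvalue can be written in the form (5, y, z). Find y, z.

We need (L - 5I)v = 0.
L - 5I = [[34, 15, -35], [-57, -30, 15], [9, 3, -18]].
Row 1: (34)·5 + (15)·y + (-35)·z = 0
Row 2: (-57)·5 + (-30)·y + (15)·z = 0
Row 3: (9)·5 + (3)·y + (-18)·z = 0
Solving gives y = -9, z = 1.
Check: L·(5, -9, 1) = (25, -45, 5) = 5·(5, -9, 1).

-9, 1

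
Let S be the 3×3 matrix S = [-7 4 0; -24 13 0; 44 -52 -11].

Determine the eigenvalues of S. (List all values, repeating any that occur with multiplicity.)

-11, 1, 5

Set up det(lambda·I - S) = 0.
Cofactor expansion gives p(lambda) = lambda^3 + 5·lambda^2 - 61·lambda + 55.
Rational-root test: lambda = 1 gives p(1) = 0.
Factor out (lambda - 1): p(lambda) = (lambda - 1)·(lambda^2 + 6·lambda - 55).
The quadratic factors as (lambda + 11)·(lambda - 5).
Eigenvalues: -11, 1, 5.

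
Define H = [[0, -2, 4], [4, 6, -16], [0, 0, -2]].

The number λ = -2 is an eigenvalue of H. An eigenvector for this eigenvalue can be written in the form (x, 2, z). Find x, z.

0, 1

We need (H + 2I)v = 0.
H + 2I = [[2, -2, 4], [4, 8, -16], [0, 0, 0]].
Row 1: (2)·x + (-2)·2 + (4)·z = 0
Row 2: (4)·x + (8)·2 + (-16)·z = 0
Row 3: (0)·x + (0)·2 + (0)·z = 0
Solving gives x = 0, z = 1.
Check: H·(0, 2, 1) = (0, -4, -2) = -2·(0, 2, 1).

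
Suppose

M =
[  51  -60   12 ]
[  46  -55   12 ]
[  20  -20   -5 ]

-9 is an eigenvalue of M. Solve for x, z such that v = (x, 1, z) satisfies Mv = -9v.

We need (M + 9I)v = 0.
M + 9I = [[60, -60, 12], [46, -46, 12], [20, -20, 4]].
Row 1: (60)·x + (-60)·1 + (12)·z = 0
Row 2: (46)·x + (-46)·1 + (12)·z = 0
Row 3: (20)·x + (-20)·1 + (4)·z = 0
Solving gives x = 1, z = 0.
Check: M·(1, 1, 0) = (-9, -9, 0) = -9·(1, 1, 0).

1, 0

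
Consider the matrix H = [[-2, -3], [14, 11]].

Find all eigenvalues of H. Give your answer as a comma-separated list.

det(H - tI) = (-2 - t)(11 - t) - (-3)·(14) = t^2 - 9t + 20.
This factors as (t - 4)·(t - 5) = 0.
Eigenvalues: 4, 5.

4, 5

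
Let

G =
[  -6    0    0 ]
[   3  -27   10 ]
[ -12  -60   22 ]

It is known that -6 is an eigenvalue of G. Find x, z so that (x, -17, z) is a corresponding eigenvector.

We need (G + 6I)v = 0.
G + 6I = [[0, 0, 0], [3, -21, 10], [-12, -60, 28]].
Row 1: (0)·x + (0)·-17 + (0)·z = 0
Row 2: (3)·x + (-21)·-17 + (10)·z = 0
Row 3: (-12)·x + (-60)·-17 + (28)·z = 0
Solving gives x = 1, z = -36.
Check: G·(1, -17, -36) = (-6, 102, 216) = -6·(1, -17, -36).

1, -36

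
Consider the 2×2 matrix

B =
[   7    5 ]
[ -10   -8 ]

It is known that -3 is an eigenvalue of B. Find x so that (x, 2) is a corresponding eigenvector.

We need (B + 3I)v = 0.
B + 3I = [[10, 5], [-10, -5]].
Row 1: (10)·x + (5)·2 = 0
Row 2: (-10)·x + (-5)·2 = 0
Solving gives x = -1.
Check: B·(-1, 2) = (3, -6) = -3·(-1, 2).

-1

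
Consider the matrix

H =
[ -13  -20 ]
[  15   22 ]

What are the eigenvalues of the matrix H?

2, 7

det(H - rI) = (-13 - r)(22 - r) - (-20)·(15) = r^2 - 9r + 14.
This factors as (r - 2)·(r - 7) = 0.
Eigenvalues: 2, 7.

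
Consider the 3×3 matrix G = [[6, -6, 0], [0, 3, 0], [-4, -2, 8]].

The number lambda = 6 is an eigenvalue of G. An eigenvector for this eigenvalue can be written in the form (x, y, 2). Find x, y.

We need (G - 6I)v = 0.
G - 6I = [[0, -6, 0], [0, -3, 0], [-4, -2, 2]].
Row 1: (0)·x + (-6)·y + (0)·2 = 0
Row 2: (0)·x + (-3)·y + (0)·2 = 0
Row 3: (-4)·x + (-2)·y + (2)·2 = 0
Solving gives x = 1, y = 0.
Check: G·(1, 0, 2) = (6, 0, 12) = 6·(1, 0, 2).

1, 0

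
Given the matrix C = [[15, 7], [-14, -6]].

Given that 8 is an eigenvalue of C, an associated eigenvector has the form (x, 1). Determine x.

We need (C - 8I)v = 0.
C - 8I = [[7, 7], [-14, -14]].
Row 1: (7)·x + (7)·1 = 0
Row 2: (-14)·x + (-14)·1 = 0
Solving gives x = -1.
Check: C·(-1, 1) = (-8, 8) = 8·(-1, 1).

-1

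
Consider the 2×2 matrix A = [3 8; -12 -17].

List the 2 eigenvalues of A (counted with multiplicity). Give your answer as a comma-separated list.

det(A - lambda·I) = (3 - lambda)(-17 - lambda) - (8)·(-12) = lambda^2 + 14·lambda + 45.
This factors as (lambda + 9)·(lambda + 5) = 0.
Eigenvalues: -9, -5.

-9, -5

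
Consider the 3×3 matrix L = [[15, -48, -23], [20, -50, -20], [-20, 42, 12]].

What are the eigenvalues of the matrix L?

-10, -8, -5

Compute the characteristic polynomial p(λ) = det(λI - L).
Expanding the 3×3 determinant: p(λ) = λ^3 + 23λ^2 + 170λ + 400.
Rational-root test: λ = -8 gives p(-8) = 0.
Factor out (λ + 8): p(λ) = (λ + 8)·(λ^2 + 15λ + 50).
The quadratic factors as (λ + 10)·(λ + 5).
Eigenvalues: -10, -8, -5.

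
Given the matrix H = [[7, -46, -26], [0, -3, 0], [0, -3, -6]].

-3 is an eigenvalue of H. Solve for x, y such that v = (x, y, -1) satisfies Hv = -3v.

We need (H + 3I)v = 0.
H + 3I = [[10, -46, -26], [0, 0, 0], [0, -3, -3]].
Row 1: (10)·x + (-46)·y + (-26)·-1 = 0
Row 2: (0)·x + (0)·y + (0)·-1 = 0
Row 3: (0)·x + (-3)·y + (-3)·-1 = 0
Solving gives x = 2, y = 1.
Check: H·(2, 1, -1) = (-6, -3, 3) = -3·(2, 1, -1).

2, 1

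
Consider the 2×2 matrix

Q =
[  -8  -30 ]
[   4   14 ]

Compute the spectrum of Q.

det(Q - sI) = (-8 - s)(14 - s) - (-30)·(4) = s^2 - 6s + 8.
This factors as (s - 2)·(s - 4) = 0.
Eigenvalues: 2, 4.

2, 4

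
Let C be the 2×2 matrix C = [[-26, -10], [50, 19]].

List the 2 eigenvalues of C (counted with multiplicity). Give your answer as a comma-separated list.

det(C - tI) = (-26 - t)(19 - t) - (-10)·(50) = t^2 + 7t + 6.
This factors as (t + 6)·(t + 1) = 0.
Eigenvalues: -6, -1.

-6, -1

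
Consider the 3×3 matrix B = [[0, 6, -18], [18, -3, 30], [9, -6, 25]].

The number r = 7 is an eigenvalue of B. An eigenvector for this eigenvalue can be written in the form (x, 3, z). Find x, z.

0, 1

We need (B - 7I)v = 0.
B - 7I = [[-7, 6, -18], [18, -10, 30], [9, -6, 18]].
Row 1: (-7)·x + (6)·3 + (-18)·z = 0
Row 2: (18)·x + (-10)·3 + (30)·z = 0
Row 3: (9)·x + (-6)·3 + (18)·z = 0
Solving gives x = 0, z = 1.
Check: B·(0, 3, 1) = (0, 21, 7) = 7·(0, 3, 1).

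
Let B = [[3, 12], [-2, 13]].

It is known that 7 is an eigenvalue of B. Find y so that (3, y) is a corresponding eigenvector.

1

We need (B - 7I)v = 0.
B - 7I = [[-4, 12], [-2, 6]].
Row 1: (-4)·3 + (12)·y = 0
Row 2: (-2)·3 + (6)·y = 0
Solving gives y = 1.
Check: B·(3, 1) = (21, 7) = 7·(3, 1).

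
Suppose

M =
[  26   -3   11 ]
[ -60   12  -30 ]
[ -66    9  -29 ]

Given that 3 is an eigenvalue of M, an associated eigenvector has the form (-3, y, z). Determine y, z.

10, 9

We need (M - 3I)v = 0.
M - 3I = [[23, -3, 11], [-60, 9, -30], [-66, 9, -32]].
Row 1: (23)·-3 + (-3)·y + (11)·z = 0
Row 2: (-60)·-3 + (9)·y + (-30)·z = 0
Row 3: (-66)·-3 + (9)·y + (-32)·z = 0
Solving gives y = 10, z = 9.
Check: M·(-3, 10, 9) = (-9, 30, 27) = 3·(-3, 10, 9).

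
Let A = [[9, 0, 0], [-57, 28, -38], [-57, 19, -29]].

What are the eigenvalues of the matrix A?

-10, 9, 9

The characteristic polynomial is p(t) = det(tI - A).
Expanding along the first row, p(t) = t^3 - 8t^2 - 99t + 810.
Since p(9) = 0, t = 9 is a root.
Dividing by (t - 9) leaves t^2 + t - 90.
The quadratic factors as (t + 10)·(t - 9).
Eigenvalues: -10, 9, 9.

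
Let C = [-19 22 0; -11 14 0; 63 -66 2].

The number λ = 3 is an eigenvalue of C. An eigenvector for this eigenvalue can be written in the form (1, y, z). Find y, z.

We need (C - 3I)v = 0.
C - 3I = [[-22, 22, 0], [-11, 11, 0], [63, -66, -1]].
Row 1: (-22)·1 + (22)·y + (0)·z = 0
Row 2: (-11)·1 + (11)·y + (0)·z = 0
Row 3: (63)·1 + (-66)·y + (-1)·z = 0
Solving gives y = 1, z = -3.
Check: C·(1, 1, -3) = (3, 3, -9) = 3·(1, 1, -3).

1, -3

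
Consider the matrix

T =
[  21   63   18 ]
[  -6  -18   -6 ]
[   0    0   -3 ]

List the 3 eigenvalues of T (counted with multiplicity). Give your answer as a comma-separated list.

Compute the characteristic polynomial p(λ) = det(λI - T).
Cofactor expansion gives p(λ) = λ^3 - 9λ.
Since p(0) = 0, λ = 0 is a root.
Dividing by λ leaves λ^2 - 9.
The quadratic factors as (λ + 3)·(λ - 3).
Eigenvalues: -3, 0, 3.

-3, 0, 3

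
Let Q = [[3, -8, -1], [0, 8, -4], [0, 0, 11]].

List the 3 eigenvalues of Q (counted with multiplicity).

Q is upper triangular, so its eigenvalues are the diagonal entries.
Diagonal: 3, 8, 11.

3, 8, 11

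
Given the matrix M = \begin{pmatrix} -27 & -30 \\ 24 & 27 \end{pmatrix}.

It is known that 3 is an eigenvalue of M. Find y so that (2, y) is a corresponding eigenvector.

We need (M - 3I)v = 0.
M - 3I = [[-30, -30], [24, 24]].
Row 1: (-30)·2 + (-30)·y = 0
Row 2: (24)·2 + (24)·y = 0
Solving gives y = -2.
Check: M·(2, -2) = (6, -6) = 3·(2, -2).

-2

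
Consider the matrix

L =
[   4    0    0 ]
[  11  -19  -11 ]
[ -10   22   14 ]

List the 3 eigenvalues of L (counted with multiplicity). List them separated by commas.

-8, 3, 4

Set up det(tI - L) = 0.
Expanding the 3×3 determinant: p(t) = t^3 + t^2 - 44t + 96.
Try t = 4: p(4) = 0, so 4 is a root.
Dividing by (t - 4) leaves t^2 + 5t - 24.
The quadratic factors as (t + 8)·(t - 3).
Eigenvalues: -8, 3, 4.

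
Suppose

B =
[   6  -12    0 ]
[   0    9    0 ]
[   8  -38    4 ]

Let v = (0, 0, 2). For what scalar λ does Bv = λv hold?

4

Compute Bv: B·(0, 0, 2) = (0, 0, 8).
Since Bv = λv, compare component 3: 8 = λ·2, so λ = 4.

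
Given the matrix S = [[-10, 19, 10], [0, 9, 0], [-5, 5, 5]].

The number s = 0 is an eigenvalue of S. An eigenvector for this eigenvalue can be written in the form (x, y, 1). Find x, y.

1, 0

We need (S)v = 0.
S = [[-10, 19, 10], [0, 9, 0], [-5, 5, 5]].
Row 1: (-10)·x + (19)·y + (10)·1 = 0
Row 2: (0)·x + (9)·y + (0)·1 = 0
Row 3: (-5)·x + (5)·y + (5)·1 = 0
Solving gives x = 1, y = 0.
Check: S·(1, 0, 1) = (0, 0, 0) = 0·(1, 0, 1).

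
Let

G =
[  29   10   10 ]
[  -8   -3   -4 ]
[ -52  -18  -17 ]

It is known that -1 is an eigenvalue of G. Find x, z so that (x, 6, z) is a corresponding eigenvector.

We need (G + 1I)v = 0.
G + 1I = [[30, 10, 10], [-8, -2, -4], [-52, -18, -16]].
Row 1: (30)·x + (10)·6 + (10)·z = 0
Row 2: (-8)·x + (-2)·6 + (-4)·z = 0
Row 3: (-52)·x + (-18)·6 + (-16)·z = 0
Solving gives x = -3, z = 3.
Check: G·(-3, 6, 3) = (3, -6, -3) = -1·(-3, 6, 3).

-3, 3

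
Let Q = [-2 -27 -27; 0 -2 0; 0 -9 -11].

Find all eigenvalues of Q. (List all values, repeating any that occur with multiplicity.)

-11, -2, -2

Set up det(μI - Q) = 0.
Cofactor expansion gives p(μ) = μ^3 + 15μ^2 + 48μ + 44.
Try μ = -2: p(-2) = 0, so -2 is a root.
Dividing by (μ + 2) leaves μ^2 + 13μ + 22.
The quadratic factors as (μ + 11)·(μ + 2).
Eigenvalues: -11, -2, -2.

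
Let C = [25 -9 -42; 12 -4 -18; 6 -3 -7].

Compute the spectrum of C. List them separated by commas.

2, 5, 7

Set up det(λI - C) = 0.
Expanding the 3×3 determinant: p(λ) = λ^3 - 14λ^2 + 59λ - 70.
Try λ = 7: p(7) = 0, so 7 is a root.
Factor out (λ - 7): p(λ) = (λ - 7)·(λ^2 - 7λ + 10).
The quadratic factors as (λ - 2)·(λ - 5).
Eigenvalues: 2, 5, 7.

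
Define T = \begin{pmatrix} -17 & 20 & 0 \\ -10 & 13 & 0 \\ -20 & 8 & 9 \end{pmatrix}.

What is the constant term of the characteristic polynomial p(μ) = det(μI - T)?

p(0) = det(0·I − T) = det(−T) = (−1)^3·det(T).
det(T) = -189, so p(0) = 189.

189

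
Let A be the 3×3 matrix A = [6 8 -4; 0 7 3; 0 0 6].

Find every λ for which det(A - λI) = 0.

6, 6, 7

A is upper triangular, so its eigenvalues are the diagonal entries.
Diagonal: 6, 7, 6.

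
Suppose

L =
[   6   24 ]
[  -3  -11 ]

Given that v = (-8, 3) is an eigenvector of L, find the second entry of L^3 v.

First find the eigenvalue: Lv = (24, -9) = -3·(-8, 3), so λ = -3.
Then L^3 v = λ^3·v = (-3)^3·(-8, 3) = -27·(-8, 3) = (216, -81).

-81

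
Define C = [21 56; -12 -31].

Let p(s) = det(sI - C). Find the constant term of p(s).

21

p(s) = s^2 + 10s + 21.
The constant term is 21.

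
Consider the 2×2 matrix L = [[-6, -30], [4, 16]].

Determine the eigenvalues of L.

4, 6

det(L - μI) = (-6 - μ)(16 - μ) - (-30)·(4) = μ^2 - 10μ + 24.
This factors as (μ - 4)·(μ - 6) = 0.
Eigenvalues: 4, 6.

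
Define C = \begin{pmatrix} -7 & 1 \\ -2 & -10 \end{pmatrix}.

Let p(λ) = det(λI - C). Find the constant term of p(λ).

p(λ) = λ^2 + 17λ + 72.
The constant term is 72.

72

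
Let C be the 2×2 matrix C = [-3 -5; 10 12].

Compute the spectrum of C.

2, 7

det(C - tI) = (-3 - t)(12 - t) - (-5)·(10) = t^2 - 9t + 14.
This factors as (t - 2)·(t - 7) = 0.
Eigenvalues: 2, 7.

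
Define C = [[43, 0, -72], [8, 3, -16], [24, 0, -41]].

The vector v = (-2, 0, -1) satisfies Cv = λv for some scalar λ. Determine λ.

7

Compute Cv: C·(-2, 0, -1) = (-14, 0, -7).
Since Cv = λv, compare component 1: -14 = λ·-2, so λ = 7.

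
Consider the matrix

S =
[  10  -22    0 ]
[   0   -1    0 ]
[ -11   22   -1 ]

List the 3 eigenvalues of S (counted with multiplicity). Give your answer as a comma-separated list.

Set up det(μI - S) = 0.
Expanding along the first row, p(μ) = μ^3 - 8μ^2 - 19μ - 10.
Rational-root test: μ = -1 gives p(-1) = 0.
Factor out (μ + 1): p(μ) = (μ + 1)·(μ^2 - 9μ - 10).
The quadratic factors as (μ + 1)·(μ - 10).
Eigenvalues: -1, -1, 10.

-1, -1, 10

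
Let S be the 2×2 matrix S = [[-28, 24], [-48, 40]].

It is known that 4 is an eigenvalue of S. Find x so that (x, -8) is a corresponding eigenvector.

-6

We need (S - 4I)v = 0.
S - 4I = [[-32, 24], [-48, 36]].
Row 1: (-32)·x + (24)·-8 = 0
Row 2: (-48)·x + (36)·-8 = 0
Solving gives x = -6.
Check: S·(-6, -8) = (-24, -32) = 4·(-6, -8).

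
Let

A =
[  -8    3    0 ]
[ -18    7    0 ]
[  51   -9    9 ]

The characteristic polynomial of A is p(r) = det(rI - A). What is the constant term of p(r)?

p(r) = r^3 - 8r^2 - 11r + 18.
The constant term is 18.

18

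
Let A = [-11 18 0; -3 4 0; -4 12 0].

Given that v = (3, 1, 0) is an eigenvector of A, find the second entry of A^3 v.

First find the eigenvalue: Av = (-15, -5, 0) = -5·(3, 1, 0), so λ = -5.
Then A^3 v = λ^3·v = (-5)^3·(3, 1, 0) = -125·(3, 1, 0) = (-375, -125, 0).

-125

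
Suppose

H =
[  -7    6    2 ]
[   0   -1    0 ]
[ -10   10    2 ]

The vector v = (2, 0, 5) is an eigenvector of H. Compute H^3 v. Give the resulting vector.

(-16, 0, -40)

First find the eigenvalue: Hv = (-4, 0, -10) = -2·(2, 0, 5), so λ = -2.
Then H^3 v = λ^3·v = (-2)^3·(2, 0, 5) = -8·(2, 0, 5) = (-16, 0, -40).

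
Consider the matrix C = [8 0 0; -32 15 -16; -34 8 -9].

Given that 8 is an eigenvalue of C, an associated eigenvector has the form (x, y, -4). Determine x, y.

2, 0

We need (C - 8I)v = 0.
C - 8I = [[0, 0, 0], [-32, 7, -16], [-34, 8, -17]].
Row 1: (0)·x + (0)·y + (0)·-4 = 0
Row 2: (-32)·x + (7)·y + (-16)·-4 = 0
Row 3: (-34)·x + (8)·y + (-17)·-4 = 0
Solving gives x = 2, y = 0.
Check: C·(2, 0, -4) = (16, 0, -32) = 8·(2, 0, -4).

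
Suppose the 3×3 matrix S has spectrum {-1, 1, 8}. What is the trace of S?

trace(S) is the sum of the eigenvalues: (-1) + (1) + (8) = 8.

8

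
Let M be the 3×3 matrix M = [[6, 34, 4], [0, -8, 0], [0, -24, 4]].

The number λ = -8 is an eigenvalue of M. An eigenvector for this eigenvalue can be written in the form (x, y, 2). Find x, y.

We need (M + 8I)v = 0.
M + 8I = [[14, 34, 4], [0, 0, 0], [0, -24, 12]].
Row 1: (14)·x + (34)·y + (4)·2 = 0
Row 2: (0)·x + (0)·y + (0)·2 = 0
Row 3: (0)·x + (-24)·y + (12)·2 = 0
Solving gives x = -3, y = 1.
Check: M·(-3, 1, 2) = (24, -8, -16) = -8·(-3, 1, 2).

-3, 1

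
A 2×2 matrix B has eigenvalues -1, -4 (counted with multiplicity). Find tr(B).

-5

trace(B) is the sum of the eigenvalues: (-1) + (-4) = -5.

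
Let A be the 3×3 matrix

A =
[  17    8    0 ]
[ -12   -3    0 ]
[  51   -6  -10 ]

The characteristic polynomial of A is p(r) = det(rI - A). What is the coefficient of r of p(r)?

p(r) = r^3 - 4r^2 - 95r + 450.
The coefficient of r is -95.

-95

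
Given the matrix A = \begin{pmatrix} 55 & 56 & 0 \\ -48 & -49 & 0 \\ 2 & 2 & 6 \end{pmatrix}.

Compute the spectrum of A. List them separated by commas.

Compute the characteristic polynomial p(μ) = det(μI - A).
Cofactor expansion gives p(μ) = μ^3 - 12μ^2 + 29μ + 42.
Try μ = -1: p(-1) = 0, so -1 is a root.
Dividing by (μ + 1) leaves μ^2 - 13μ + 42.
The quadratic factors as (μ - 6)·(μ - 7).
Eigenvalues: -1, 6, 7.

-1, 6, 7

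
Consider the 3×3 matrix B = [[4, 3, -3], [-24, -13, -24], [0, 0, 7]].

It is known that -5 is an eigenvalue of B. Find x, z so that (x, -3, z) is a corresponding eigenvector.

1, 0

We need (B + 5I)v = 0.
B + 5I = [[9, 3, -3], [-24, -8, -24], [0, 0, 12]].
Row 1: (9)·x + (3)·-3 + (-3)·z = 0
Row 2: (-24)·x + (-8)·-3 + (-24)·z = 0
Row 3: (0)·x + (0)·-3 + (12)·z = 0
Solving gives x = 1, z = 0.
Check: B·(1, -3, 0) = (-5, 15, 0) = -5·(1, -3, 0).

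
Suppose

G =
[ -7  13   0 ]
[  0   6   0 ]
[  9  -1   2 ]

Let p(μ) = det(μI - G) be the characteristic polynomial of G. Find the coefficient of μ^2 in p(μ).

-1

The coefficient of μ^2 of det(μI - G) is −trace(G).
trace(G) = (-7) + (6) + (2) = 1, so the coefficient is -1.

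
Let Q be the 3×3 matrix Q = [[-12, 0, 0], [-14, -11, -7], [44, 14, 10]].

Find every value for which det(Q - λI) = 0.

-12, -4, 3

Set up det(lambda·I - Q) = 0.
Cofactor expansion gives p(lambda) = lambda^3 + 13·lambda^2 - 144.
Try lambda = -12: p(-12) = 0, so -12 is a root.
Dividing by (lambda + 12) leaves lambda^2 + lambda - 12.
The quadratic factors as (lambda + 4)·(lambda - 3).
Eigenvalues: -12, -4, 3.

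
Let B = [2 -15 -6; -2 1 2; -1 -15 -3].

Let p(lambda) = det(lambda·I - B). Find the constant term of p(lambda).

12

p(lambda) = lambda^3 - 13·lambda + 12.
The constant term is 12.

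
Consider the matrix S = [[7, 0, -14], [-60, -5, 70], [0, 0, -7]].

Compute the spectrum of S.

Compute the characteristic polynomial p(μ) = det(μI - S).
Cofactor expansion gives p(μ) = μ^3 + 5μ^2 - 49μ - 245.
Rational-root test: μ = -7 gives p(-7) = 0.
Dividing by (μ + 7) leaves μ^2 - 2μ - 35.
The quadratic factors as (μ + 5)·(μ - 7).
Eigenvalues: -7, -5, 7.

-7, -5, 7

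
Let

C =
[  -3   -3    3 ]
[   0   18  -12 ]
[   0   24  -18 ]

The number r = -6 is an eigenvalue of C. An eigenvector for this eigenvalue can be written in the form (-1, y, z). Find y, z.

We need (C + 6I)v = 0.
C + 6I = [[3, -3, 3], [0, 24, -12], [0, 24, -12]].
Row 1: (3)·-1 + (-3)·y + (3)·z = 0
Row 2: (0)·-1 + (24)·y + (-12)·z = 0
Row 3: (0)·-1 + (24)·y + (-12)·z = 0
Solving gives y = 1, z = 2.
Check: C·(-1, 1, 2) = (6, -6, -12) = -6·(-1, 1, 2).

1, 2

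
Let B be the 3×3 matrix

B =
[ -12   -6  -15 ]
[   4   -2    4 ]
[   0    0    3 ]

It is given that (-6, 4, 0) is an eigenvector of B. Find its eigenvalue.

-8

Compute Bv: B·(-6, 4, 0) = (48, -32, 0).
Since Bv = λv, compare component 1: 48 = λ·-6, so λ = -8.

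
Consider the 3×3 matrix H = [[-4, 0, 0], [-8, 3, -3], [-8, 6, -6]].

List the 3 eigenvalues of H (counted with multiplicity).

-4, -3, 0

The characteristic polynomial is p(μ) = det(μI - H).
Expanding the 3×3 determinant: p(μ) = μ^3 + 7μ^2 + 12μ.
Rational-root test: μ = 0 gives p(0) = 0.
Dividing by μ leaves μ^2 + 7μ + 12.
The quadratic factors as (μ + 4)·(μ + 3).
Eigenvalues: -4, -3, 0.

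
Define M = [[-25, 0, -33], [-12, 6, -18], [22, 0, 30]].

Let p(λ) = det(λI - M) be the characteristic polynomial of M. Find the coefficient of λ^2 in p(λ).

The coefficient of λ^2 of det(λI - M) is −trace(M).
trace(M) = (-25) + (6) + (30) = 11, so the coefficient is -11.

-11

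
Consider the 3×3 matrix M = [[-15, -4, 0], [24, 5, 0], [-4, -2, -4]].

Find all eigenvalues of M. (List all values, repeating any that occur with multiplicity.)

-7, -4, -3

Compute the characteristic polynomial p(s) = det(sI - M).
Expanding the 3×3 determinant: p(s) = s^3 + 14s^2 + 61s + 84.
Try s = -3: p(-3) = 0, so -3 is a root.
Dividing by (s + 3) leaves s^2 + 11s + 28.
The quadratic factors as (s + 7)·(s + 4).
Eigenvalues: -7, -4, -3.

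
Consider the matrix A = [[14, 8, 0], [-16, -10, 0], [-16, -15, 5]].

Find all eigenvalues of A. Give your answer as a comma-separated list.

-2, 5, 6

The characteristic polynomial is p(μ) = det(μI - A).
Cofactor expansion gives p(μ) = μ^3 - 9μ^2 + 8μ + 60.
Try μ = 6: p(6) = 0, so 6 is a root.
Dividing by (μ - 6) leaves μ^2 - 3μ - 10.
The quadratic factors as (μ + 2)·(μ - 5).
Eigenvalues: -2, 5, 6.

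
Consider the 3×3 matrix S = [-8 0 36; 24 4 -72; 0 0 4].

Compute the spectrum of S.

-8, 4, 4

Compute the characteristic polynomial p(μ) = det(μI - S).
Expanding along the first row, p(μ) = μ^3 - 48μ + 128.
Try μ = -8: p(-8) = 0, so -8 is a root.
Dividing by (μ + 8) leaves μ^2 - 8μ + 16.
The quadratic factor is (μ - 4)^2.
Eigenvalues: -8, 4, 4.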